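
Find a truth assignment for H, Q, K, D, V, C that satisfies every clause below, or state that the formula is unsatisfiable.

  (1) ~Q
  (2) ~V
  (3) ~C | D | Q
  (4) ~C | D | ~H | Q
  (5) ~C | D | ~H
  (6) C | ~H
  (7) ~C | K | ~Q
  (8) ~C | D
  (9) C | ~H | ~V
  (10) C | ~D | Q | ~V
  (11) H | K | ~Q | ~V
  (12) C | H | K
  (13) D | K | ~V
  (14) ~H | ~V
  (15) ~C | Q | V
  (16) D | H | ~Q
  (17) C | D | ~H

H: False, Q: False, K: True, D: True, V: False, C: False

Unit clause (~Q) forces Q = False.
Unit clause (~V) forces V = False.
In (~C | Q | V) only ~C is left, so C = False.
In (C | ~H) only ~H is left, so H = False.
In (C | H | K) only K is left, so K = True.
Set D = True.
All clauses satisfied.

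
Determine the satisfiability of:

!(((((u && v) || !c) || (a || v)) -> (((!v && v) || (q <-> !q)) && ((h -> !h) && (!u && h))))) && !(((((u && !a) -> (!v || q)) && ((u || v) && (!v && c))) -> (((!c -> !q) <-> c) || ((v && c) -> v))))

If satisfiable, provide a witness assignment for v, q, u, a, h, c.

The formula is unsatisfiable.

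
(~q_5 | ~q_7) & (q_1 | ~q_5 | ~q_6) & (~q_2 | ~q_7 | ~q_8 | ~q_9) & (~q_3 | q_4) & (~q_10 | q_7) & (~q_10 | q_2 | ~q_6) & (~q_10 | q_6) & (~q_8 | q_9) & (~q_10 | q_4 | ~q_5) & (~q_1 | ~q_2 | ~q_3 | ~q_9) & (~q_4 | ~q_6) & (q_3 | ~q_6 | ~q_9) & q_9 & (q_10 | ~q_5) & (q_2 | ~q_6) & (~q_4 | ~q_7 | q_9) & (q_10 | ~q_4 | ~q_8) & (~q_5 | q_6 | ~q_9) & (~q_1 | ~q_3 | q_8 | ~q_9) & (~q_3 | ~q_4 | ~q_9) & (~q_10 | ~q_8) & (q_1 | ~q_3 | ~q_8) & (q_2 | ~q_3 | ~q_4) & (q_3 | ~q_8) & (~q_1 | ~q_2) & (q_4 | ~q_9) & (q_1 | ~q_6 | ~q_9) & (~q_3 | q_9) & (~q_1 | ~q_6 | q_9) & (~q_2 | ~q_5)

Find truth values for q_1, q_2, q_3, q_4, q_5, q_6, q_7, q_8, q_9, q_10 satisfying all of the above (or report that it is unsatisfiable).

q_1 = False; q_2 = True; q_3 = False; q_4 = True; q_5 = False; q_6 = False; q_7 = False; q_8 = False; q_9 = True; q_10 = False

Unit clause (q_9) forces q_9 = True.
In (q_4 | ~q_9) only q_4 is left, so q_4 = True.
In (~q_4 | ~q_6) only ~q_6 is left, so q_6 = False.
In (~q_5 | q_6 | ~q_9) only ~q_5 is left, so q_5 = False.
In (~q_3 | ~q_4 | ~q_9) only ~q_3 is left, so q_3 = False.
In (q_3 | ~q_8) only ~q_8 is left, so q_8 = False.
In (~q_10 | q_6) only ~q_10 is left, so q_10 = False.
Set q_1 = False.
Set q_2 = True.
Set q_7 = False.
All clauses satisfied.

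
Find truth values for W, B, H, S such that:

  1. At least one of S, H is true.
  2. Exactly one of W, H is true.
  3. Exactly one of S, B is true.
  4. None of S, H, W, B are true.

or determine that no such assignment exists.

Unsatisfiable — no assignment works.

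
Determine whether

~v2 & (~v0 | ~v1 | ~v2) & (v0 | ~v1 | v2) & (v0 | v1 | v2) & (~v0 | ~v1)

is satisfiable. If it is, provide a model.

v0: True, v1: False, v2: False

Unit clause (~v2) forces v2 = False.
Try v0 = False:
  (v0 | ~v1 | v2) forces v1 = False.
  clause (v0 | v1 | v2) is falsified — backtrack.
So v0 = True.
  then (~v0 | ~v1) forces v1 = False.
Check each clause:
  (~v2): ~v2 holds.
  (~v0 | ~v1 | ~v2): ~v1 holds.
  (v0 | ~v1 | v2): v0 holds.
  (v0 | v1 | v2): v0 holds.
  (~v0 | ~v1): ~v1 holds.
All clauses satisfied.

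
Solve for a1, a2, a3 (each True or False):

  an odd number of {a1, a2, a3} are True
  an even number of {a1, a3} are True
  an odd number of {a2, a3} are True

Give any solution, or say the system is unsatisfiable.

a1: False; a2: True; a3: False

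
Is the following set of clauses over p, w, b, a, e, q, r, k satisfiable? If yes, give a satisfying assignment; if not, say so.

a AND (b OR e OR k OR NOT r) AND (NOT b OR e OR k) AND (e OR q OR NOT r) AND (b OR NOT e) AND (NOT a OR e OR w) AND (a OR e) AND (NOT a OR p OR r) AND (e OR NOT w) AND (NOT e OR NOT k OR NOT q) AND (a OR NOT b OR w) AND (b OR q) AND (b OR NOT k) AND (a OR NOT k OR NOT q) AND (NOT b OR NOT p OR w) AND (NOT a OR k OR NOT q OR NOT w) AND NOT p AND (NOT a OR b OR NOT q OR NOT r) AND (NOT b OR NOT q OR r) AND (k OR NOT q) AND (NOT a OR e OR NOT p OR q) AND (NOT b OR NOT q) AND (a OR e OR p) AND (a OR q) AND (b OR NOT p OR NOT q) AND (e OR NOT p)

Unit clause (a) forces a = True.
Unit clause (NOT p) forces p = False.
In (NOT a OR p OR r) only r is left, so r = True.
Set w = False.
  then (NOT a OR e OR w) forces e = True.
  then (b OR NOT e) forces b = True.
  then (NOT b OR NOT q) forces q = False.
Set k = True.
All clauses satisfied.

p=F, w=F, b=T, a=T, e=T, q=F, r=T, k=T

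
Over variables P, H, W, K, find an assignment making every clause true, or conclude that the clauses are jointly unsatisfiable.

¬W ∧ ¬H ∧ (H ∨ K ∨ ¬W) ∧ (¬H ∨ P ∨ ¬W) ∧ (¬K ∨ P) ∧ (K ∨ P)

Unit clause (¬W) forces W = False.
Unit clause (¬H) forces H = False.
Try P = False:
  (¬K ∨ P) forces K = False.
  clause (K ∨ P) is falsified — backtrack.
So P = True.
Set K = True.
All clauses satisfied.

P: True, H: False, W: False, K: True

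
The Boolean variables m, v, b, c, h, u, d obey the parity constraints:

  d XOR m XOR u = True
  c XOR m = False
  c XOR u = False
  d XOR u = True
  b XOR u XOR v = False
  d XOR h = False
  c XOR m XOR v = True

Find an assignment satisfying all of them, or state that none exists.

m = False, v = True, b = True, c = False, h = True, u = False, d = True

d XOR m XOR u = T XOR F XOR F = True ✓
c XOR m = F XOR F = False ✓
c XOR u = F XOR F = False ✓
d XOR u = T XOR F = True ✓
b XOR u XOR v = T XOR F XOR T = False ✓
d XOR h = T XOR T = False ✓
c XOR m XOR v = F XOR F XOR T = True ✓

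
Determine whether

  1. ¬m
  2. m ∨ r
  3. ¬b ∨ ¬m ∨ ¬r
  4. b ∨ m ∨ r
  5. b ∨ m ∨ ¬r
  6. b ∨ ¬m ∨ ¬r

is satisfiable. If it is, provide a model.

Unit clause (¬m) forces m = False.
In (m ∨ r) only r is left, so r = True.
In (b ∨ m ∨ ¬r) only b is left, so b = True.
Check each clause:
  (¬m): ¬m holds.
  (m ∨ r): r holds.
  (¬b ∨ ¬m ∨ ¬r): ¬m holds.
  (b ∨ m ∨ r): b holds.
  (b ∨ m ∨ ¬r): b holds.
  (b ∨ ¬m ∨ ¬r): b holds.
All clauses satisfied.

b = True, m = False, r = True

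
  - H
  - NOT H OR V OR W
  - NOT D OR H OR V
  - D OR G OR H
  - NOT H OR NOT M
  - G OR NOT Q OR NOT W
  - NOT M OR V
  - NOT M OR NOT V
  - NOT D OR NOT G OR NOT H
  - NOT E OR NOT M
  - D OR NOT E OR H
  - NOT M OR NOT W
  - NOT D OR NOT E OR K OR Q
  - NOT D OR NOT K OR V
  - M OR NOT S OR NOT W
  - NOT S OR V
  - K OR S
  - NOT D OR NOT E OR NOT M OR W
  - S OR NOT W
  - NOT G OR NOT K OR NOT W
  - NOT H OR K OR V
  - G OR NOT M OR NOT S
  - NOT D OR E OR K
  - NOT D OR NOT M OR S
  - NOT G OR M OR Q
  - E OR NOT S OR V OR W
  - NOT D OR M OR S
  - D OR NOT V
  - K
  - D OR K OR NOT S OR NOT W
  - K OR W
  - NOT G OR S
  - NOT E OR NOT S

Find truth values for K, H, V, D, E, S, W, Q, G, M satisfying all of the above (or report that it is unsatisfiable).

K=T; H=T; V=T; D=T; E=F; S=T; W=F; Q=F; G=F; M=F

Unit clause (H) forces H = True.
In (NOT H OR NOT M) only NOT M is left, so M = False.
Unit clause (K) forces K = True.
Try V = False:
  (NOT H OR V OR W) forces W = True.
  (NOT D OR NOT K OR V) forces D = False.
  (M OR NOT S OR NOT W) forces S = False.
  clause (S OR NOT W) is falsified — backtrack.
So V = True.
  then (D OR NOT V) forces D = True.
  then (NOT D OR NOT G OR NOT H) forces G = False.
  then (NOT D OR M OR S) forces S = True.
  then (NOT E OR NOT S) forces E = False.
  then (M OR NOT S OR NOT W) forces W = False.
Set Q = False.
All clauses satisfied.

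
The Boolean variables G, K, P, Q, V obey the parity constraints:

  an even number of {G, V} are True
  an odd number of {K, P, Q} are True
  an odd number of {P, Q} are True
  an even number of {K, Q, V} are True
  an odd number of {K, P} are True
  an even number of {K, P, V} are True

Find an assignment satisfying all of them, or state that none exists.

Adding constraints 3, 4, 6 mod 2: every variable appears an even number of times on the left, so the left side is 0.
But the right sides sum to 1 (mod 2). 0 ≠ 1 — the system is inconsistent.

Unsatisfiable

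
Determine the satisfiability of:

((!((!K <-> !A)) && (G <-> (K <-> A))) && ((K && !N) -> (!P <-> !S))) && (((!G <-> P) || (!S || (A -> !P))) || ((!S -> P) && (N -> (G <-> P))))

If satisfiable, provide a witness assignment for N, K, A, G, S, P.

N: True, K: True, A: False, G: False, S: False, P: True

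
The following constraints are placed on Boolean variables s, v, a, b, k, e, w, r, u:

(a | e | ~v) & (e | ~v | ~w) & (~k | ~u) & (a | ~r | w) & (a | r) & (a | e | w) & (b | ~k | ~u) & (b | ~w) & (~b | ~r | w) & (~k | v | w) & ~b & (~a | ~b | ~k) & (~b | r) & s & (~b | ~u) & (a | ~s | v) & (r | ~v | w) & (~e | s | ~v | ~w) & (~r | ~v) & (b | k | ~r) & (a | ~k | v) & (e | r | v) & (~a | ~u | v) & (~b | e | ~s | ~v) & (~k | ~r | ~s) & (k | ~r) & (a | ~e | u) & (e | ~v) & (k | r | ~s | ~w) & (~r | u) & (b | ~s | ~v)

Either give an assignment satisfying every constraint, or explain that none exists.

s = True; v = False; a = True; b = False; k = False; e = True; w = False; r = False; u = False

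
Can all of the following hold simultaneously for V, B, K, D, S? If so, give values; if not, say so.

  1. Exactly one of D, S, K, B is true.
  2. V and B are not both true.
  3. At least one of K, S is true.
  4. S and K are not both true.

V = True, B = False, K = True, D = False, S = False

  (1) {D, S, K, B}: 1 true — exactly one ✓
  (2) V=T, B=F — not both ✓
  (3) {K, S}: 1 true — at least one ✓
  (4) S=F, K=T — not both ✓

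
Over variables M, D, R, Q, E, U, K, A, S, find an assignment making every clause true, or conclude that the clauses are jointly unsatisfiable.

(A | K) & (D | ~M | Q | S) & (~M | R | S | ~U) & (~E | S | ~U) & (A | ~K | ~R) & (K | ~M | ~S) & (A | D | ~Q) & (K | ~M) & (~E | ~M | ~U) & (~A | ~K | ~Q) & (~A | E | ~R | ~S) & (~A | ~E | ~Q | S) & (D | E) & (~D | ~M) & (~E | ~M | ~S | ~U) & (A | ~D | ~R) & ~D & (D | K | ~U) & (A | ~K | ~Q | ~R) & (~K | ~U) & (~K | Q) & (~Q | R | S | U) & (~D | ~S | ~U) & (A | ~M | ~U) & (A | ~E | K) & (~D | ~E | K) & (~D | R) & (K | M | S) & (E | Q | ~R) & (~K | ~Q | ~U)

M = False, D = False, R = False, Q = False, E = True, U = False, K = False, A = True, S = True

Unit clause (~D) forces D = False.
In (D | E) only E is left, so E = True.
Try M = True:
  (K | ~M) forces K = True.
  (~E | ~M | ~U) forces U = False.
  (~K | Q) forces Q = True.
  (A | D | ~Q) forces A = True.
  clause (~A | ~K | ~Q) is falsified — backtrack.
So M = False.
Set R = False.
Set Q = False.
  then (~K | Q) forces K = False.
  then (A | ~E | K) forces A = True.
  then (K | M | S) forces S = True.
  then (D | K | ~U) forces U = False.
All clauses satisfied.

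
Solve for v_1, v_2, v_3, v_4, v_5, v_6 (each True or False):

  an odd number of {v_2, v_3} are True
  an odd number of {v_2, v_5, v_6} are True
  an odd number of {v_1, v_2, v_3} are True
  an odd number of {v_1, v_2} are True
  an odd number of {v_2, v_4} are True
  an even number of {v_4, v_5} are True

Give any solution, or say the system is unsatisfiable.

v_1=F; v_2=T; v_3=F; v_4=F; v_5=F; v_6=F

{v_2, v_3}: 1 true → odd ✓
{v_2, v_5, v_6}: 1 true → odd ✓
{v_1, v_2, v_3}: 1 true → odd ✓
{v_1, v_2}: 1 true → odd ✓
{v_2, v_4}: 1 true → odd ✓
{v_4, v_5}: 0 true → even ✓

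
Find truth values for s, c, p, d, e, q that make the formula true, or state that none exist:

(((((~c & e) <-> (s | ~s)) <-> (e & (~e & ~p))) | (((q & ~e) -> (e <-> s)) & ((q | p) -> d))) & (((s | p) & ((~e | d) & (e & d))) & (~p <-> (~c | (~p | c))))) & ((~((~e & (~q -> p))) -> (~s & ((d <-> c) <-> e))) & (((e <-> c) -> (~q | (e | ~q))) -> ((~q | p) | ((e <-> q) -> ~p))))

Case e = True: the formula simplifies to ((~((~c <-> (s | ~s))) | ((q | p) -> d)) & (((s | p) & (d & d)) & (~p <-> (~c | (~p | c))))) & ((~s & (d <-> c)) & ((~q | p) | (q -> ~p))).
  d = True: simplifies to ((s | p) & (~p <-> (~c | (~p | c)))) & ((~s & c) & ((~q | p) | (q -> ~p))).
    p = True: simplifies to ~((~c | c)) & (~s & c).
      c = True: the conjunct ~((~c | c)) becomes ~((False | True)) = False.
      c = False: the conjunct ~((~c | c)) becomes ~((True | False)) = False.
    p = False: simplifies to s & (~s & c).
      s = True: the conjunct ~s is False.
      s = False: the conjunct s is False.
  d = False: the conjunct d is False.
Case e = False: the conjunct e is False.
Both cases fail — unsatisfiable.

UNSATISFIABLE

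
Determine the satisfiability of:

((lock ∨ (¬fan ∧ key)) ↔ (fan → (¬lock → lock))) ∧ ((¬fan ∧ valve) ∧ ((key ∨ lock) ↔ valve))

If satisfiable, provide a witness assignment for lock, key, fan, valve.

lock = True, key = False, fan = False, valve = True

  (lock ∨ (¬fan ∧ key)) ↔ (fan → (¬lock → lock)) = True
    lock ∨ (¬fan ∧ key) = True
      ¬fan ∧ key = False
        ¬fan = True
    fan → (¬lock → lock) = True
      ¬lock → lock = True
        ¬lock = False
  (¬fan ∧ valve) ∧ ((key ∨ lock) ↔ valve) = True
    ¬fan ∧ valve = True
      ¬fan = True
    (key ∨ lock) ↔ valve = True
      key ∨ lock = True
Both conjuncts True, so the formula holds.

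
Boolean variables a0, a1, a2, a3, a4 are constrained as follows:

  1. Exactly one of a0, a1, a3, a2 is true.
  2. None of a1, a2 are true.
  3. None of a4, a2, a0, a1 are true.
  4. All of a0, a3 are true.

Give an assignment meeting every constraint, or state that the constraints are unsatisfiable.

Case a0 = True:
  Constraint (3) is violated (a0=T) — contradiction.
Case a0 = False:
  Constraint (4) is violated (a0=F) — contradiction.
Both cases fail — unsatisfiable.

The formula is unsatisfiable.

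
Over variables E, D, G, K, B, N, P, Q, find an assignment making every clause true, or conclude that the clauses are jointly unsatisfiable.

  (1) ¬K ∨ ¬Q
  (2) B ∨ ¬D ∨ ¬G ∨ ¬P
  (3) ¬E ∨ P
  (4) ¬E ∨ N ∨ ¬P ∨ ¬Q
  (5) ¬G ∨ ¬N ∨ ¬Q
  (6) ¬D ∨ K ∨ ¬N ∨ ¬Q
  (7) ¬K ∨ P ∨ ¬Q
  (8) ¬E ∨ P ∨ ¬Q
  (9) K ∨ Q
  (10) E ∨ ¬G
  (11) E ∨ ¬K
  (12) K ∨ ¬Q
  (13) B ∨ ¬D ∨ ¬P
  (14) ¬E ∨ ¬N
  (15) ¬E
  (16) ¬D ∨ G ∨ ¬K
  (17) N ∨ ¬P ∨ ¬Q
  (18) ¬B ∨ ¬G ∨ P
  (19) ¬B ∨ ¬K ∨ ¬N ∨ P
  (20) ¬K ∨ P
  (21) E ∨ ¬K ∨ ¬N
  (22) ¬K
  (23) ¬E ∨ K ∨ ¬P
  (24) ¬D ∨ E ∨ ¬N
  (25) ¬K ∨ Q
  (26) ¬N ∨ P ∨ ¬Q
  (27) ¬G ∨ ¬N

Case K = True:
  Clause (¬K) is falsified — contradiction.
Case K = False:
  (K ∨ Q) forces Q = True.
  Clause (K ∨ ¬Q) is falsified — contradiction.
Both cases fail, so the formula is unsatisfiable.

The formula is unsatisfiable.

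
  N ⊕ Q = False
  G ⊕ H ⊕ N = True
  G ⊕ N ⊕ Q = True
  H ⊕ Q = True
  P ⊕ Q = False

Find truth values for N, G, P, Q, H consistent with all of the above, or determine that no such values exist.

Adding constraints 2, 3, 4 mod 2: every variable appears an even number of times on the left, so the left side is 0.
But the right sides sum to 1 (mod 2). 0 ≠ 1 — the system is inconsistent.

No satisfying assignment exists.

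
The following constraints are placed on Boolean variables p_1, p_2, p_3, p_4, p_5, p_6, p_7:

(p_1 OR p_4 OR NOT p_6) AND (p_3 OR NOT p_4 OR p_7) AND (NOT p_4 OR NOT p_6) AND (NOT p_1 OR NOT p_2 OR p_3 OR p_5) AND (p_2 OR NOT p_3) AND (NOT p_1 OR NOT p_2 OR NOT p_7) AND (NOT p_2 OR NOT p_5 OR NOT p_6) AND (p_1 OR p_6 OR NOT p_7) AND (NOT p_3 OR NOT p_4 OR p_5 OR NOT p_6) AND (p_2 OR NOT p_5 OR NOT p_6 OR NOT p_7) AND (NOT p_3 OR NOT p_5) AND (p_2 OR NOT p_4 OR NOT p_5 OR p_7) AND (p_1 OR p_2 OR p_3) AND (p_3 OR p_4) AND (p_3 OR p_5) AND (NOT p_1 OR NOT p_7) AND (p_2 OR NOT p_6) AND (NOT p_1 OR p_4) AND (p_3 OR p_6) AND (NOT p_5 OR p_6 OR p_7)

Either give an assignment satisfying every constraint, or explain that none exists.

Set p_1 = False.
Try p_2 = False:
  (p_2 OR NOT p_3) forces p_3 = False.
  clause (p_1 OR p_2 OR p_3) is falsified — backtrack.
So p_2 = True.
Set p_3 = True.
  then (NOT p_3 OR NOT p_5) forces p_5 = False.
Set p_4 = True.
  then (NOT p_4 OR NOT p_6) forces p_6 = False.
  then (p_1 OR p_6 OR NOT p_7) forces p_7 = False.
All clauses satisfied.

p_1=F, p_2=T, p_3=T, p_4=T, p_5=F, p_6=F, p_7=F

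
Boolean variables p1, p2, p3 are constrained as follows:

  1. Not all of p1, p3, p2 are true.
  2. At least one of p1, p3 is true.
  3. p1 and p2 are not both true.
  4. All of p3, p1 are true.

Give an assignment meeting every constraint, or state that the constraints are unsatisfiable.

p1 = True; p2 = False; p3 = True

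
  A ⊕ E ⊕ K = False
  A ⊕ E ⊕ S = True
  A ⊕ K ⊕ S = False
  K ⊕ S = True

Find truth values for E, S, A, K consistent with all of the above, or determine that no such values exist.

E = False, S = False, A = True, K = True

A ⊕ E ⊕ K = T ⊕ F ⊕ T = False ✓
A ⊕ E ⊕ S = T ⊕ F ⊕ F = True ✓
A ⊕ K ⊕ S = T ⊕ T ⊕ F = False ✓
K ⊕ S = T ⊕ F = True ✓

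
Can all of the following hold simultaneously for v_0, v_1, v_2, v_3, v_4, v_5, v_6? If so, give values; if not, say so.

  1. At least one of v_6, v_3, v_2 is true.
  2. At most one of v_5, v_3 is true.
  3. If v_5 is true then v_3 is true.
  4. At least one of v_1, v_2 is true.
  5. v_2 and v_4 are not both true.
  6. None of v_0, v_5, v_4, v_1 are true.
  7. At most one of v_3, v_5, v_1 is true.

v_0=F; v_1=F; v_2=T; v_3=F; v_4=F; v_5=F; v_6=F

  (1) {v_6, v_3, v_2}: 1 true — at least one ✓
  (2) {v_5, v_3}: 0 true — at most one ✓
  (3) v_5=F ⇒ v_3: vacuous ✓
  (4) {v_1, v_2}: 1 true — at least one ✓
  (5) v_2=T, v_4=F — not both ✓
  (6) {v_0, v_5, v_4, v_1}: 0 true — none ✓
  (7) {v_3, v_5, v_1}: 0 true — at most one ✓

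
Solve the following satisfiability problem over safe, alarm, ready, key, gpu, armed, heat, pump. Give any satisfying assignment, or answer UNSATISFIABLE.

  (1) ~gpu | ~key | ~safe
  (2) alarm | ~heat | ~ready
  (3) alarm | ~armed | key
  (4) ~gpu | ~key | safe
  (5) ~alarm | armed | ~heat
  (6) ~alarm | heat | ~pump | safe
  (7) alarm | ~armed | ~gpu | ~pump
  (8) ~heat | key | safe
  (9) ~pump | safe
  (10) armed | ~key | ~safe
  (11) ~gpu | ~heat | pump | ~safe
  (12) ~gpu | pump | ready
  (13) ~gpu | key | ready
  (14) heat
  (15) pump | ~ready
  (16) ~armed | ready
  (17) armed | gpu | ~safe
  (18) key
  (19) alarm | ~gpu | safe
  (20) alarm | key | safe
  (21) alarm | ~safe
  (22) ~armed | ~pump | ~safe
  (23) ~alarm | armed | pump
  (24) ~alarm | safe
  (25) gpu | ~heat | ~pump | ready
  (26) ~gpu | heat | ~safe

safe = False, alarm = False, ready = False, key = True, gpu = False, armed = False, heat = True, pump = False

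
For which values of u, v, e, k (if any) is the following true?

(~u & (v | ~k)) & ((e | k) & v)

u = False, v = True, e = False, k = True

  ~u & (v | ~k) = True
    ~u = True
    v | ~k = True
      ~k = False
  (e | k) & v = True
    e | k = True
Both conjuncts True, so the formula holds.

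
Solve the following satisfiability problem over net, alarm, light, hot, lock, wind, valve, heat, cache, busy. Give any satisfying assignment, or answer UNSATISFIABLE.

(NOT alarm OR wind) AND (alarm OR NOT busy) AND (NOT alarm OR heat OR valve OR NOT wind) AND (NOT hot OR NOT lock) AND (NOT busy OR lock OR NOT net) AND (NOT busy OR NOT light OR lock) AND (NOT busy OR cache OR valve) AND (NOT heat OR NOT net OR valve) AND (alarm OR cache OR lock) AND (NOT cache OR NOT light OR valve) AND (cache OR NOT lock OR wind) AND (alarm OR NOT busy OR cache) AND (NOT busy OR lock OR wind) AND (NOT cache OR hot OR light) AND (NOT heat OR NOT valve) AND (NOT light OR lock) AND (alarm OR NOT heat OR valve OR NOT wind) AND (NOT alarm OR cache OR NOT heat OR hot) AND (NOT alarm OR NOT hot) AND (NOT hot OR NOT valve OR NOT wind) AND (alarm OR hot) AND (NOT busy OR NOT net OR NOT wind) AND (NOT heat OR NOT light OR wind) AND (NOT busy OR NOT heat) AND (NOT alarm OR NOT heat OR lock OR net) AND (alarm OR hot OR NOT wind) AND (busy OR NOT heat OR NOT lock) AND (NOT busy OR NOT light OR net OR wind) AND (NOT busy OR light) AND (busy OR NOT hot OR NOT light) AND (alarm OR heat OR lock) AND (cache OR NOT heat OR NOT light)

net=F; alarm=F; light=F; hot=T; lock=F; wind=F; valve=F; heat=T; cache=T; busy=F

Set net = False.
Set alarm = False.
  then (alarm OR NOT busy) forces busy = False.
  then (alarm OR hot) forces hot = True.
  then (busy OR NOT hot OR NOT light) forces light = False.
  then (NOT hot OR NOT lock) forces lock = False.
  then (alarm OR cache OR lock) forces cache = True.
  then (alarm OR heat OR lock) forces heat = True.
  then (NOT heat OR NOT valve) forces valve = False.
  then (alarm OR NOT heat OR valve OR NOT wind) forces wind = False.
All clauses satisfied.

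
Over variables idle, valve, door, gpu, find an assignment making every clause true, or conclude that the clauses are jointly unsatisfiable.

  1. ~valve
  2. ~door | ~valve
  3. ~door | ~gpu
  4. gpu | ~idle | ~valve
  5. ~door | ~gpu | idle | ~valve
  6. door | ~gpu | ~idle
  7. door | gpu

idle = False; valve = False; door = False; gpu = True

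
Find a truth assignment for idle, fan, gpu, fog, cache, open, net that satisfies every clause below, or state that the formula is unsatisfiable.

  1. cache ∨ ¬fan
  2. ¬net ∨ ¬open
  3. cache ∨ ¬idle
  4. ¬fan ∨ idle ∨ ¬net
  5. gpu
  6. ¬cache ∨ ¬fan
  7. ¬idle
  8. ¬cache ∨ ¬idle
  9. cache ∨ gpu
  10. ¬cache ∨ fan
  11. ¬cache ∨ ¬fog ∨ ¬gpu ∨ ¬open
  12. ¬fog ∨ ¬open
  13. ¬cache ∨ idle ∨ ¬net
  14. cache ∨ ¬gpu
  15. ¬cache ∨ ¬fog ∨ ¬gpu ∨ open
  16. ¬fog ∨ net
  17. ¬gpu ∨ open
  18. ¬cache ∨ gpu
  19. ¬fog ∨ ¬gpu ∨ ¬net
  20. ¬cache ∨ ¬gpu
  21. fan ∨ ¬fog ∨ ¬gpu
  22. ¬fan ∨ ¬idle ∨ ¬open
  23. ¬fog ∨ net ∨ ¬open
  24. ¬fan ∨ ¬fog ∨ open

Case idle = True:
  Clause (¬idle) is falsified — contradiction.
Case idle = False:
  (gpu) forces gpu = True.
  (cache ∨ ¬gpu) forces cache = True.
  Clause (¬cache ∨ ¬gpu) is falsified — contradiction.
Both cases fail, so the formula is unsatisfiable.

The formula is unsatisfiable.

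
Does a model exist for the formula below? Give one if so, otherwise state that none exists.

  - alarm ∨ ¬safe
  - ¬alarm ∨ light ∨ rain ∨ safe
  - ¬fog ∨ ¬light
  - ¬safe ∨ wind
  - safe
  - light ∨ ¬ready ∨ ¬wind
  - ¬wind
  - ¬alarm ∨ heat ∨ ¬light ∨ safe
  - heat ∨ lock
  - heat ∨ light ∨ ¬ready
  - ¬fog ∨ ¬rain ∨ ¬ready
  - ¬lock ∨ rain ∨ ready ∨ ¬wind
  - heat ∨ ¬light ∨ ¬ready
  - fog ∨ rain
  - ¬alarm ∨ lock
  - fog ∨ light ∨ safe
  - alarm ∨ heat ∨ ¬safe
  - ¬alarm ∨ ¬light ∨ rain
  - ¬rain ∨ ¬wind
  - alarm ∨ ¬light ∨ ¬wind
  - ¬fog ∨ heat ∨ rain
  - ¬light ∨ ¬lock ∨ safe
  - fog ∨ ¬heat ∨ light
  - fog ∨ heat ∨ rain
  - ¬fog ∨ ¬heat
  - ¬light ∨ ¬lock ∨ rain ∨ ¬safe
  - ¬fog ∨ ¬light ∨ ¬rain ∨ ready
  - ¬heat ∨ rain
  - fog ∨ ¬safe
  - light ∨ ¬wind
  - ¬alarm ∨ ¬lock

Unsatisfiable — no assignment works.

Case wind = True:
  Clause (¬wind) is falsified — contradiction.
Case wind = False:
  (¬safe ∨ wind) forces safe = False.
  Clause (safe) is falsified — contradiction.
Both cases fail, so the formula is unsatisfiable.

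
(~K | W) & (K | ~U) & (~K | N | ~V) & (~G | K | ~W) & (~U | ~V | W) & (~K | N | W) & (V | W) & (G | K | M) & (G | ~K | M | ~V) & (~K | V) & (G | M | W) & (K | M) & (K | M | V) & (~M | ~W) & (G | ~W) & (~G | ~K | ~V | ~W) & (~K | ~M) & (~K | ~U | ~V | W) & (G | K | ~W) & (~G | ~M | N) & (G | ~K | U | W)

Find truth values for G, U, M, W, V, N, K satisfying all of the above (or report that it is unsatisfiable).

G: False; U: False; M: True; W: False; V: True; N: True; K: False

Set G = False.
  then (G | ~W) forces W = False.
  then (~K | W) forces K = False.
  then (K | ~U) forces U = False.
  then (V | W) forces V = True.
  then (G | K | M) forces M = True.
Set N = True.
All clauses satisfied.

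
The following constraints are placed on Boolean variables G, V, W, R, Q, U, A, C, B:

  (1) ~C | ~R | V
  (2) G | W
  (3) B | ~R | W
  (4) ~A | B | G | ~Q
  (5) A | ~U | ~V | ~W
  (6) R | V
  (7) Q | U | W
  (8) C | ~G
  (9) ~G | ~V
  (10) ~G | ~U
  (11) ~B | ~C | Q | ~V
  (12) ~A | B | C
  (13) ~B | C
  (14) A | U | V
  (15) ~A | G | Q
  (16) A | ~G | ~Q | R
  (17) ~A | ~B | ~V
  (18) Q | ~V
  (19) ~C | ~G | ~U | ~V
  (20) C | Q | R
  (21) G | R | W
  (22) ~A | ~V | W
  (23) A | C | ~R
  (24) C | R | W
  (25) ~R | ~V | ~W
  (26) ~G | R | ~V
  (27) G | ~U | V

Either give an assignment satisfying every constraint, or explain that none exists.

G=F, V=T, W=T, R=F, Q=T, U=F, A=F, C=F, B=F

Try G = True:
  (C | ~G) forces C = True.
  (~G | ~V) forces V = False.
  (~C | ~R | V) forces R = False.
  clause (R | V) is falsified — backtrack.
So G = False.
  then (G | W) forces W = True.
Set V = True.
  then (Q | ~V) forces Q = True.
  then (~R | ~V | ~W) forces R = False.
Set U = False.
Set A = False.
Set C = False.
  then (~B | C) forces B = False.
All clauses satisfied.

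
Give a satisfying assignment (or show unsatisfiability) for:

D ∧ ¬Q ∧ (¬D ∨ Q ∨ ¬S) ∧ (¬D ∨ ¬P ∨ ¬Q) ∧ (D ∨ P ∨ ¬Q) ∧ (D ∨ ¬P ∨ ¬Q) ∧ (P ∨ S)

P: True, Q: False, D: True, S: False

Unit clause (D) forces D = True.
Unit clause (¬Q) forces Q = False.
In (¬D ∨ Q ∨ ¬S) only ¬S is left, so S = False.
In (P ∨ S) only P is left, so P = True.
All clauses satisfied.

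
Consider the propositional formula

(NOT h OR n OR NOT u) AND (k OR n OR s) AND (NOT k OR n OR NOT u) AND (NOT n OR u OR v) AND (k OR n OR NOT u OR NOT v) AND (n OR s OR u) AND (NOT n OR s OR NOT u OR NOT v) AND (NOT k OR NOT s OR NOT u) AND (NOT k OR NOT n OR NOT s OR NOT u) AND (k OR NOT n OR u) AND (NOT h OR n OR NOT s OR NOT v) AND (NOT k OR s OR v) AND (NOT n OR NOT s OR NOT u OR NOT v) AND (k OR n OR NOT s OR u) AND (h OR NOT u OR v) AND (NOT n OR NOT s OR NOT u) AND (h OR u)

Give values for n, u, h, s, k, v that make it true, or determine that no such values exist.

n=T, u=F, h=T, s=F, k=T, v=T

Set n = True.
Set u = False.
  then (NOT n OR u OR v) forces v = True.
  then (k OR NOT n OR u) forces k = True.
  then (h OR u) forces h = True.
Set s = False.
All clauses satisfied.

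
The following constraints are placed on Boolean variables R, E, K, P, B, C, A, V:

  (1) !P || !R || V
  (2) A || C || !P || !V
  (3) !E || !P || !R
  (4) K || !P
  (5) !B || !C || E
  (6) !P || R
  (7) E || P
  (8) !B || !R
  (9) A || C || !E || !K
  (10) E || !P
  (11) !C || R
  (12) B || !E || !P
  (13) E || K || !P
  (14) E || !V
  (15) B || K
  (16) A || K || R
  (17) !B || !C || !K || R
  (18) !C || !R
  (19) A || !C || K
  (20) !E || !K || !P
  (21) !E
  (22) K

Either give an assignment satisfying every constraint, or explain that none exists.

Case E = True:
  Clause (!E) is falsified — contradiction.
Case E = False:
  (E || P) forces P = True.
  Clause (E || !P) is falsified — contradiction.
Both cases fail, so the formula is unsatisfiable.

Unsatisfiable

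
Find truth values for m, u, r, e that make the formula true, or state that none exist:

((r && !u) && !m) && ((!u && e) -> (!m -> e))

m = False, u = False, r = True, e = False

  (r && !u) && !m = True
    r && !u = True
      !u = True
    !m = True
  (!u && e) -> (!m -> e) = True
    !u && e = False
      !u = True
    !m -> e = False
      !m = True
Both conjuncts True, so the formula holds.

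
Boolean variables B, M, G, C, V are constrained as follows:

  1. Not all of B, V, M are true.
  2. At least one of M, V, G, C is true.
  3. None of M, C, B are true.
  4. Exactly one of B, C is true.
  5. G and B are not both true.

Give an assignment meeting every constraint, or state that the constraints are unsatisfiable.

Case B = True:
  Constraint (3) is violated (B=T) — contradiction.
Case B = False:
  (3) forces M = False.
  (3) forces C = False.
  Constraint (4) is violated (B=F, C=F) — contradiction.
Both cases fail — unsatisfiable.

UNSATISFIABLE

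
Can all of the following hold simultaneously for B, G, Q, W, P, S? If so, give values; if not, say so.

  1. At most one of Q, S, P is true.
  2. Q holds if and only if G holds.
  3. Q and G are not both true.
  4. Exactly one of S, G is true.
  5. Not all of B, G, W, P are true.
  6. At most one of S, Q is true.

B: False, G: False, Q: False, W: False, P: False, S: True

  (1) {Q, S, P}: 1 true — at most one ✓
  (2) Q=F, G=F — same ✓
  (3) Q=F, G=F — not both ✓
  (4) {S, G}: 1 true — exactly one ✓
  (5) {B, G, W, P}: 0/4 true — not all ✓
  (6) {S, Q}: 1 true — at most one ✓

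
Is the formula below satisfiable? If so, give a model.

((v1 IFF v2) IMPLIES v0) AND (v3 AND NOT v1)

v0: True; v1: False; v2: True; v3: True

  (v1 IFF v2) IMPLIES v0 = True
    v1 IFF v2 = False
  v3 AND NOT v1 = True
    NOT v1 = True
Both conjuncts True, so the formula holds.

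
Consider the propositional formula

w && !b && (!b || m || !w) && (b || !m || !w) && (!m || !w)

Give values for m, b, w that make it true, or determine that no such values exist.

Unit clause (w) forces w = True.
Unit clause (!b) forces b = False.
In (b || !m || !w) only !m is left, so m = False.
All clauses satisfied.

m = False, b = False, w = True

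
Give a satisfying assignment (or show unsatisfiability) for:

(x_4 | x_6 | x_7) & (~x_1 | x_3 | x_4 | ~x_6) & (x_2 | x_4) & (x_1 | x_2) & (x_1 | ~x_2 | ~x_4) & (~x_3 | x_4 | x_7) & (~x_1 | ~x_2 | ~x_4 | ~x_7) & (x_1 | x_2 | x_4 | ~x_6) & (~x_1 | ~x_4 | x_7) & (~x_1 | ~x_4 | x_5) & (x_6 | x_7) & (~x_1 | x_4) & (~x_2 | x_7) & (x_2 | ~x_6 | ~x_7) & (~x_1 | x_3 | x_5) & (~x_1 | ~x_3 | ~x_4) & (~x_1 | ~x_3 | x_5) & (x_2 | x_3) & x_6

Unit clause (x_6) forces x_6 = True.
Try x_1 = True:
  (~x_1 | x_4) forces x_4 = True.
  (~x_1 | ~x_4 | x_7) forces x_7 = True.
  (~x_1 | ~x_2 | ~x_4 | ~x_7) forces x_2 = False.
  clause (x_2 | ~x_6 | ~x_7) is falsified — backtrack.
So x_1 = False.
  then (x_1 | x_2) forces x_2 = True.
  then (x_1 | ~x_2 | ~x_4) forces x_4 = False.
  then (~x_2 | x_7) forces x_7 = True.
Set x_3 = False.
Set x_5 = False.
All clauses satisfied.

x_1: False, x_2: True, x_3: False, x_4: False, x_5: False, x_6: True, x_7: True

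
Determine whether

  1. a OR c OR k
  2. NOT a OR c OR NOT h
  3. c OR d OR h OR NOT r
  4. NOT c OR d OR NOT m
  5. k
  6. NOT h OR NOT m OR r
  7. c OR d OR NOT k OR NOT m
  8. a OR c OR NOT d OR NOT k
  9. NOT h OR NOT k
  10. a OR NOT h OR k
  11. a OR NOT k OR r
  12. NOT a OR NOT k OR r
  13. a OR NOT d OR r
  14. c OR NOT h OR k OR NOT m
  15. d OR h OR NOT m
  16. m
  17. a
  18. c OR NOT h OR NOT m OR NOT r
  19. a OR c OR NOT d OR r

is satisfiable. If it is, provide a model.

Unit clause (k) forces k = True.
In (NOT h OR NOT k) only NOT h is left, so h = False.
Unit clause (m) forces m = True.
Unit clause (a) forces a = True.
In (NOT a OR NOT k OR r) only r is left, so r = True.
In (d OR h OR NOT m) only d is left, so d = True.
Set c = False.
All clauses satisfied.

d = True; r = True; m = True; a = True; c = False; k = True; h = False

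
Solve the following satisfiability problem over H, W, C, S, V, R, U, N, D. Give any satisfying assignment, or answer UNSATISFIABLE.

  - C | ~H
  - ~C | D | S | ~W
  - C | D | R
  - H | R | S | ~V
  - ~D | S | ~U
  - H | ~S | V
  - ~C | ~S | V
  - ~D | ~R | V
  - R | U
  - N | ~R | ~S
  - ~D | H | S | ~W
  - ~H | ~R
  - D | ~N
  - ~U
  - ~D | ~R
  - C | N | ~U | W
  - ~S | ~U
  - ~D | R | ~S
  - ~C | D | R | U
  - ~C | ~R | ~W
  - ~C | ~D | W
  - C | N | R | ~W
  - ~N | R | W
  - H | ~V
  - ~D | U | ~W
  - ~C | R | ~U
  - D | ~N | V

H = False, W = False, C = False, S = False, V = False, R = True, U = False, N = False, D = False

Unit clause (~U) forces U = False.
In (R | U) only R is left, so R = True.
In (~H | ~R) only ~H is left, so H = False.
In (~D | ~R) only ~D is left, so D = False.
In (H | ~V) only ~V is left, so V = False.
In (D | ~N | V) only ~N is left, so N = False.
In (H | ~S | V) only ~S is left, so S = False.
Set W = False.
Set C = False.
All clauses satisfied.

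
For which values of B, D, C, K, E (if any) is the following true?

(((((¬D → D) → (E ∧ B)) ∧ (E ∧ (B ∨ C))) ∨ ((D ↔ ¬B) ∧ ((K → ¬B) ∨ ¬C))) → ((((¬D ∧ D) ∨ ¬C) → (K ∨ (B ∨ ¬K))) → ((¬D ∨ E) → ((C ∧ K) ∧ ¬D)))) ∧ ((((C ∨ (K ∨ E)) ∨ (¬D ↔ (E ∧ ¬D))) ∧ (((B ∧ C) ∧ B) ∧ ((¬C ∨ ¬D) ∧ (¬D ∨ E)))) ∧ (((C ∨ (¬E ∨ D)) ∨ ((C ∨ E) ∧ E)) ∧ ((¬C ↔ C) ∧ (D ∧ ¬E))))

Unsatisfiable — no assignment works.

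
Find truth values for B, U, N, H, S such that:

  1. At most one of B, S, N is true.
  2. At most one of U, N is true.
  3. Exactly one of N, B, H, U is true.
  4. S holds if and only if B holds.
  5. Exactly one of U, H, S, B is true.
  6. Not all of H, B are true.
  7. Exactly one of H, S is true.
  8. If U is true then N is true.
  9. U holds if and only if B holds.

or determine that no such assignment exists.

B=F, U=F, N=F, H=T, S=F

  (1) {B, S, N}: 0 true — at most one ✓
  (2) {U, N}: 0 true — at most one ✓
  (3) {N, B, H, U}: 1 true — exactly one ✓
  (4) S=F, B=F — same ✓
  (5) {U, H, S, B}: 1 true — exactly one ✓
  (6) {H, B}: 1/2 true — not all ✓
  (7) {H, S}: 1 true — exactly one ✓
  (8) U=F ⇒ N: vacuous ✓
  (9) U=F, B=F — same ✓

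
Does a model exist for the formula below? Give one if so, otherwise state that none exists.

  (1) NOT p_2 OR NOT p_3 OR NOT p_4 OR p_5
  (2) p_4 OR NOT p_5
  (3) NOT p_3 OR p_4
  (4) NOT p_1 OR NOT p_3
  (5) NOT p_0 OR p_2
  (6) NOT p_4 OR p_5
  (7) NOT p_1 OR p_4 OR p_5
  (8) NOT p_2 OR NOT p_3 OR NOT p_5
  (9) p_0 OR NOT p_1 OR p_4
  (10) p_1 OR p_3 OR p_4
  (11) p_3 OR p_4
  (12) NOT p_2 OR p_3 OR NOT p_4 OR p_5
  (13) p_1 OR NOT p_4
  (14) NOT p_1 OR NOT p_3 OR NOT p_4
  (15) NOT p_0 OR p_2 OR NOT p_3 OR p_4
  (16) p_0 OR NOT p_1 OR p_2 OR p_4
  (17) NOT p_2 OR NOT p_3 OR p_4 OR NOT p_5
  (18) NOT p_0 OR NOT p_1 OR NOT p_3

Set p_0 = False.
Try p_1 = False:
  (p_1 OR NOT p_4) forces p_4 = False.
  (p_4 OR NOT p_5) forces p_5 = False.
  (NOT p_3 OR p_4) forces p_3 = False.
  clause (p_1 OR p_3 OR p_4) is falsified — backtrack.
So p_1 = True.
  then (NOT p_1 OR NOT p_3) forces p_3 = False.
  then (p_0 OR NOT p_1 OR p_4) forces p_4 = True.
  then (NOT p_4 OR p_5) forces p_5 = True.
Set p_2 = False.
All clauses satisfied.

p_0: False; p_1: True; p_2: False; p_3: False; p_4: True; p_5: True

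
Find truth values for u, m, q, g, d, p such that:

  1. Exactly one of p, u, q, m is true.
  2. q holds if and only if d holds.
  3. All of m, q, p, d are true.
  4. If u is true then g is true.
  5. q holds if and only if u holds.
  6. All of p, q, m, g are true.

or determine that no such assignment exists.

No satisfying assignment exists.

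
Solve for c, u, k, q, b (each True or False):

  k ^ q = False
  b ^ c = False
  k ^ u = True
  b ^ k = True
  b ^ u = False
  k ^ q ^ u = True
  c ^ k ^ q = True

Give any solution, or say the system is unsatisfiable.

c=T, u=T, k=F, q=F, b=T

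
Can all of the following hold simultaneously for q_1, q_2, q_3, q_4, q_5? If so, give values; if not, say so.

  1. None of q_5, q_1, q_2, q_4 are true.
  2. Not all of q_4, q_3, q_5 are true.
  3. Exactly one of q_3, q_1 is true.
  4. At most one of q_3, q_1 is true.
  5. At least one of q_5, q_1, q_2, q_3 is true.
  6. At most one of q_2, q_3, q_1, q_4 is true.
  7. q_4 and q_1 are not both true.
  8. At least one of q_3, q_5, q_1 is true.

q_1 = False, q_2 = False, q_3 = True, q_4 = False, q_5 = False

  (1) {q_5, q_1, q_2, q_4}: 0 true — none ✓
  (2) {q_4, q_3, q_5}: 1/3 true — not all ✓
  (3) {q_3, q_1}: 1 true — exactly one ✓
  (4) {q_3, q_1}: 1 true — at most one ✓
  (5) {q_5, q_1, q_2, q_3}: 1 true — at least one ✓
  (6) {q_2, q_3, q_1, q_4}: 1 true — at most one ✓
  (7) q_4=F, q_1=F — not both ✓
  (8) {q_3, q_5, q_1}: 1 true — at least one ✓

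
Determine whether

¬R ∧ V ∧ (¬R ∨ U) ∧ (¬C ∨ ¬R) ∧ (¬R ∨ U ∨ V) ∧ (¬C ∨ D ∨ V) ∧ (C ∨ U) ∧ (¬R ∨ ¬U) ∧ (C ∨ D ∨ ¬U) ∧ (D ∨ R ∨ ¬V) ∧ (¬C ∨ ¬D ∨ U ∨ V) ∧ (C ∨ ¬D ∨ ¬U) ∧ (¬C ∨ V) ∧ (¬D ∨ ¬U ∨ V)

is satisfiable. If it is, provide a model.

R = False; V = True; U = True; D = True; C = True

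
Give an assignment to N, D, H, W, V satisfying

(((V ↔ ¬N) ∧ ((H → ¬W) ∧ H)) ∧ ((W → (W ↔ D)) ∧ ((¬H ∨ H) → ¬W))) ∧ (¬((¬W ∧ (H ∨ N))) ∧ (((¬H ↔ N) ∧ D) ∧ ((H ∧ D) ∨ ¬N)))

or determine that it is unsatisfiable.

Case H = True: the formula simplifies to (((V ↔ ¬N) ∧ ¬W) ∧ ((W → (W ↔ D)) ∧ ¬W)) ∧ (¬(¬W) ∧ ((¬N ∧ D) ∧ (D ∨ ¬N))).
  W = True: the conjunct ¬W is False.
  W = False: the conjunct ¬(¬W) becomes ¬(¬False) = False.
Case H = False: the conjunct H is False.
Both cases fail — unsatisfiable.

UNSATISFIABLE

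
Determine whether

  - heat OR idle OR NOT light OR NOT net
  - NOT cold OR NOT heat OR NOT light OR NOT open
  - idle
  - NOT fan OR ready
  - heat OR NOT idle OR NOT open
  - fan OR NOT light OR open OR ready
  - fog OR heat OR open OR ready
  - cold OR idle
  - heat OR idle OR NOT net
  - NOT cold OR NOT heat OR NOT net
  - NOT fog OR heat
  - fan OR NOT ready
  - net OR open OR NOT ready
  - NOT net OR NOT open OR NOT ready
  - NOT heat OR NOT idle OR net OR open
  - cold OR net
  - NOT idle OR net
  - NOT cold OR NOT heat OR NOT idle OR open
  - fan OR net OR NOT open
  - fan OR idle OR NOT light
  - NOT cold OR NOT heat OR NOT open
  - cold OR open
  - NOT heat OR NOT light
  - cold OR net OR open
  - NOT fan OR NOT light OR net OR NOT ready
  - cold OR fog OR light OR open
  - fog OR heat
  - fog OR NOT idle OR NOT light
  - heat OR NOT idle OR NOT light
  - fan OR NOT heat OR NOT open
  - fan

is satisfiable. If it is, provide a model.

The formula is unsatisfiable.

Case idle = True:
  (NOT idle OR net) forces net = True.
  (fan) forces fan = True.
  (NOT fan OR ready) forces ready = True.
  (NOT net OR NOT open OR NOT ready) forces open = False.
  (cold OR open) forces cold = True.
  (NOT cold OR NOT heat OR NOT net) forces heat = False.
  (NOT fog OR heat) forces fog = False.
  Clause (fog OR heat) is falsified — contradiction.
Case idle = False:
  Clause (idle) is falsified — contradiction.
Both cases fail, so the formula is unsatisfiable.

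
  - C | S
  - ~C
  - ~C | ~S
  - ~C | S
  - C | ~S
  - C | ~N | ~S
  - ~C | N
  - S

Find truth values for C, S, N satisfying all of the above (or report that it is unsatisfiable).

Unsatisfiable

Case C = True:
  Clause (~C) is falsified — contradiction.
Case C = False:
  (C | S) forces S = True.
  Clause (C | ~S) is falsified — contradiction.
Both cases fail, so the formula is unsatisfiable.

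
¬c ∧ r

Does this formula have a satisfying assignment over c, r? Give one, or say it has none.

c: False, r: True

  ¬c = True
Both conjuncts True, so the formula holds.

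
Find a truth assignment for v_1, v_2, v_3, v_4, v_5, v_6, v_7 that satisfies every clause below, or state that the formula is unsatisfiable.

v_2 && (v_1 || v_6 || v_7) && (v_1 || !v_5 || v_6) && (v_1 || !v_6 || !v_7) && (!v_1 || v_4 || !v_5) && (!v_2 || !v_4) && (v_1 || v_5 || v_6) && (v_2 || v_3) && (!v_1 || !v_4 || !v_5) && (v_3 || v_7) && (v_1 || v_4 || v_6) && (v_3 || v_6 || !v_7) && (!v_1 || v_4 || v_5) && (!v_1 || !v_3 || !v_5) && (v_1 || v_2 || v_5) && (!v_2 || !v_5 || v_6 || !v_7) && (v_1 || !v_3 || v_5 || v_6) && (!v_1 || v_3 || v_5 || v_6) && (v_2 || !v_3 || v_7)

Unit clause (v_2) forces v_2 = True.
In (!v_2 || !v_4) only !v_4 is left, so v_4 = False.
Try v_1 = True:
  (!v_1 || v_4 || !v_5) forces v_5 = False.
  clause (!v_1 || v_4 || v_5) is falsified — backtrack.
So v_1 = False.
  then (v_1 || v_4 || v_6) forces v_6 = True.
  then (v_1 || !v_6 || !v_7) forces v_7 = False.
  then (v_3 || v_7) forces v_3 = True.
Set v_5 = False.
All clauses satisfied.

v_1=F; v_2=T; v_3=T; v_4=F; v_5=F; v_6=T; v_7=F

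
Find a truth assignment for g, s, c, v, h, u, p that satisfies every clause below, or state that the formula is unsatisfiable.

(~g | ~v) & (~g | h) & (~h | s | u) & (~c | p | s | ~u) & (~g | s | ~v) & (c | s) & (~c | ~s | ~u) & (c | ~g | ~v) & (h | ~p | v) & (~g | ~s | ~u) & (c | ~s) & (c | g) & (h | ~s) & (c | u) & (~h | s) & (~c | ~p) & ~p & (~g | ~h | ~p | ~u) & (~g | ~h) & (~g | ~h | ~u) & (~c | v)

Unit clause (~p) forces p = False.
Set g = False.
  then (c | g) forces c = True.
  then (~c | v) forces v = True.
Set s = True.
  then (~c | ~s | ~u) forces u = False.
  then (h | ~s) forces h = True.
All clauses satisfied.

g = False; s = True; c = True; v = True; h = True; u = False; p = False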